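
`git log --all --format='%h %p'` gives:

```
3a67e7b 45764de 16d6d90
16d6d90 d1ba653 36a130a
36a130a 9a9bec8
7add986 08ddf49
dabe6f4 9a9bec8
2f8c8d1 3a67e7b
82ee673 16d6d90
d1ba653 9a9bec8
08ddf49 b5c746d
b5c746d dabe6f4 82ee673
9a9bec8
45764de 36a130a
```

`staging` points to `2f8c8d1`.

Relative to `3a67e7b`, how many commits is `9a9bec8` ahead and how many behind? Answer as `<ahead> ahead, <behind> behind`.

Reachable from 9a9bec8: {9a9bec8}.
Reachable from 3a67e7b: {16d6d90, 36a130a, 3a67e7b, 45764de, 9a9bec8, d1ba653}.
Only in 9a9bec8's history (ahead): {} — 0.
Only in 3a67e7b's history (behind): {16d6d90, 36a130a, 3a67e7b, 45764de, d1ba653} — 5.

0 ahead, 5 behind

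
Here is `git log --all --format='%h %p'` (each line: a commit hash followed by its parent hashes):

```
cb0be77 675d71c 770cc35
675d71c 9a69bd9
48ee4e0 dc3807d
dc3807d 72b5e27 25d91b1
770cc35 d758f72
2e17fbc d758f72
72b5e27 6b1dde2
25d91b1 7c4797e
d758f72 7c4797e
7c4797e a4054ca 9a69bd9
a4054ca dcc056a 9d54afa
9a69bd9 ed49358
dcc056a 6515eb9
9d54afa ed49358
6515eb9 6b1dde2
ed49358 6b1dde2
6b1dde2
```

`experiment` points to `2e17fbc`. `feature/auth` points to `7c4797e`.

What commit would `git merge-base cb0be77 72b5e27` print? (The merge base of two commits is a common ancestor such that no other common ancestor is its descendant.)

6b1dde2

Ancestors of cb0be77: {6515eb9, 675d71c, 6b1dde2, 770cc35, 7c4797e, 9a69bd9, 9d54afa, a4054ca, cb0be77, d758f72, dcc056a, ed49358}.
Ancestors of 72b5e27: {6b1dde2, 72b5e27}.
Common ancestors: {6b1dde2}.
The only common ancestor is 6b1dde2, so it is the merge base.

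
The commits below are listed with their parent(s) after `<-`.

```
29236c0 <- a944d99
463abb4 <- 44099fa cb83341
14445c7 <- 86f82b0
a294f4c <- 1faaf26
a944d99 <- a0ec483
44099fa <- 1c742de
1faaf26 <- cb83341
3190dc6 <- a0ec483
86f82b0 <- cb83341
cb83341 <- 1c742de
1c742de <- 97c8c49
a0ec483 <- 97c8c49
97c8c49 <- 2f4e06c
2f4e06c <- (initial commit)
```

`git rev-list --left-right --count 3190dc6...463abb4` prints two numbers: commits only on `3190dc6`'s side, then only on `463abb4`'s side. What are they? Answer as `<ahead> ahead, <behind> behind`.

Reachable from 3190dc6: {2f4e06c, 3190dc6, 97c8c49, a0ec483}.
Reachable from 463abb4: {1c742de, 2f4e06c, 44099fa, 463abb4, 97c8c49, cb83341}.
Only in 3190dc6's history (ahead): {3190dc6, a0ec483} — 2.
Only in 463abb4's history (behind): {1c742de, 44099fa, 463abb4, cb83341} — 4.

2 ahead, 4 behind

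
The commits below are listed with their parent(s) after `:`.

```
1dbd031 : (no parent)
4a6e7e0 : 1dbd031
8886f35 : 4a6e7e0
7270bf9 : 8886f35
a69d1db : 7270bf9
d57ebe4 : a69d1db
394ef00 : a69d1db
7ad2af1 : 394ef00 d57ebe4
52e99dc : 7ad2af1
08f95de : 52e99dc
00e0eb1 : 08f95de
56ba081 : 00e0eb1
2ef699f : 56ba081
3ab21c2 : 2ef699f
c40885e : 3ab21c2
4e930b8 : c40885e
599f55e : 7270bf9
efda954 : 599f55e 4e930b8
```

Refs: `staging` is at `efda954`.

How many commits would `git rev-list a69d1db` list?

Walking parent pointers from a69d1db: reachable set = {1dbd031, 4a6e7e0, 7270bf9, 8886f35, a69d1db}.
That is 5 commits.

5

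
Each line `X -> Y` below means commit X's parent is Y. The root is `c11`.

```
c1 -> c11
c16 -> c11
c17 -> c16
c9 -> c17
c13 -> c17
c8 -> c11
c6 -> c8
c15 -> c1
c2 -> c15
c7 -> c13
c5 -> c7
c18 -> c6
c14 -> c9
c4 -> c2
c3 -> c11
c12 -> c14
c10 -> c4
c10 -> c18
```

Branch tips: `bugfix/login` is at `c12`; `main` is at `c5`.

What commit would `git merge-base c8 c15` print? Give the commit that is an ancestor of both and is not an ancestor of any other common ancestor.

Ancestors of c8: {c11, c8}.
Ancestors of c15: {c1, c11, c15}.
Common ancestors: {c11}.
The only common ancestor is c11, so it is the merge base.

c11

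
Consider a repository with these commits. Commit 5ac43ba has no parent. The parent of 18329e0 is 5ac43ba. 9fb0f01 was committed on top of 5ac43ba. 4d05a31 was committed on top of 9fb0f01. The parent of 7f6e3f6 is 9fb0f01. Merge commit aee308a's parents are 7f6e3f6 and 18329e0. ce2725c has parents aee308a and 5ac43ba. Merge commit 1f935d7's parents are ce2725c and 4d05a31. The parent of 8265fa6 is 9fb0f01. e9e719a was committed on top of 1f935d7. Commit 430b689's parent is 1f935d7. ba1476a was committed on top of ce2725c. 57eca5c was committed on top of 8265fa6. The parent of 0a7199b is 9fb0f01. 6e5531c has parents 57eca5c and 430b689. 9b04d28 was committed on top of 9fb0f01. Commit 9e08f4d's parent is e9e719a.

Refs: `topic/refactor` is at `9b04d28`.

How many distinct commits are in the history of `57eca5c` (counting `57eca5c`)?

Walking parent pointers from 57eca5c: reachable set = {57eca5c, 5ac43ba, 8265fa6, 9fb0f01}.
That is 4 commits.

4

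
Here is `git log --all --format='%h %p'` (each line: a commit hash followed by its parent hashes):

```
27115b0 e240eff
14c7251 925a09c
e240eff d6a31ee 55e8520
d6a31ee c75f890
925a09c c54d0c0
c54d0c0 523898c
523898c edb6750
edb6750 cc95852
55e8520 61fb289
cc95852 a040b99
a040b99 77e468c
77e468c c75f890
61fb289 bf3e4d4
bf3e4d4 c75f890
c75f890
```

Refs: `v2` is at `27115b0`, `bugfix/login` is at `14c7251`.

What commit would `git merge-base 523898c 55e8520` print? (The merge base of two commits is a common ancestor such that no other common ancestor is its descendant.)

Ancestors of 523898c: {523898c, 77e468c, a040b99, c75f890, cc95852, edb6750}.
Ancestors of 55e8520: {55e8520, 61fb289, bf3e4d4, c75f890}.
Common ancestors: {c75f890}.
The only common ancestor is c75f890, so it is the merge base.

c75f890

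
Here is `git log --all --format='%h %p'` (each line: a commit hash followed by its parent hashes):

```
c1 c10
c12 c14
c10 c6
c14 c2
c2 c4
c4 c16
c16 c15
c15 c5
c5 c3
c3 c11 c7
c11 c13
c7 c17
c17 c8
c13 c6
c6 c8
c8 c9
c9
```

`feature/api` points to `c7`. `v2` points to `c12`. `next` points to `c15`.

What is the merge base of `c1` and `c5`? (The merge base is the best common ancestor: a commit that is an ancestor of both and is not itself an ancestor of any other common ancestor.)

Ancestors of c1: {c1, c10, c6, c8, c9}.
Ancestors of c5: {c11, c13, c17, c3, c5, c6, c7, c8, c9}.
Common ancestors: {c6, c8, c9}.
Among these, c6 is not an ancestor of any other common ancestor — it is the merge base.

c6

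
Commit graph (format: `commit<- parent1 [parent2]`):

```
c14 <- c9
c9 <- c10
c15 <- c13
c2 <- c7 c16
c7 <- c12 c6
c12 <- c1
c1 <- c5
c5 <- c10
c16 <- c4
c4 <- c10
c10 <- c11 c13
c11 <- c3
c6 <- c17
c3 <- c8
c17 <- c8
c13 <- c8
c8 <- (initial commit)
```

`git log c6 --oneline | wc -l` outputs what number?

Walking parent pointers from c6: reachable set = {c17, c6, c8}.
That is 3 commits.

3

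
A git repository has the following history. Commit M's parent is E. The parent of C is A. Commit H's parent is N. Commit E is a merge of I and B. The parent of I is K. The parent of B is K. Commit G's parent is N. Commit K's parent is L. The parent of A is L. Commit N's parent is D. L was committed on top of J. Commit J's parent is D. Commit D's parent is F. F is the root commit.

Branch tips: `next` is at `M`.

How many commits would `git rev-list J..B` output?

Reachable from B: {B, D, F, J, K, L}.
Reachable from J: {D, F, J}.
In B's history but not J's: {B, K, L} — 3 commits.

3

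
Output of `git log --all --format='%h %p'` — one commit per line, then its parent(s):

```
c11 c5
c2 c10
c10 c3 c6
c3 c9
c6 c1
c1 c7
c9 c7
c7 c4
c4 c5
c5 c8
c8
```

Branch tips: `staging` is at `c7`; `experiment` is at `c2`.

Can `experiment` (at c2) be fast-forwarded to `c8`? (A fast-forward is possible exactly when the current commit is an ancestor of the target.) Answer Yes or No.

A fast-forward from c2 to c8 is possible iff c2 is an ancestor of c8.
Ancestors of c8: {c8}.
c2 is not among them, so fast-forward is not possible.

No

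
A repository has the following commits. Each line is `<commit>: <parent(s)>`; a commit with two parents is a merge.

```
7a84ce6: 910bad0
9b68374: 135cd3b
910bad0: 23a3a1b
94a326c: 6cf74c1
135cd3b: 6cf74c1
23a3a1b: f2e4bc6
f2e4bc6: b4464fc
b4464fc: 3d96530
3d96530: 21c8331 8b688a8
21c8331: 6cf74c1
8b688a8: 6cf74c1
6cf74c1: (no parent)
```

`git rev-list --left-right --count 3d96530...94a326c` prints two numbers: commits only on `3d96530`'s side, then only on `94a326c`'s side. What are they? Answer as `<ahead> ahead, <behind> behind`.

3 ahead, 1 behind

Reachable from 3d96530: {21c8331, 3d96530, 6cf74c1, 8b688a8}.
Reachable from 94a326c: {6cf74c1, 94a326c}.
Only in 3d96530's history (ahead): {21c8331, 3d96530, 8b688a8} — 3.
Only in 94a326c's history (behind): {94a326c} — 1.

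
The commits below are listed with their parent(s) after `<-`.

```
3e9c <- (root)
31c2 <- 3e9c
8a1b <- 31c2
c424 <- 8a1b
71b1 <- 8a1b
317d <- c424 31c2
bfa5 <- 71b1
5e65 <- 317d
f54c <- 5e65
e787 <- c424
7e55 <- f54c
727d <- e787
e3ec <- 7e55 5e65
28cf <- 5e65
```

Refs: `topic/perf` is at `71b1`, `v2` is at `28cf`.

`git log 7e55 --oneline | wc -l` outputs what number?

8

Walking parent pointers from 7e55: reachable set = {317d, 31c2, 3e9c, 5e65, 7e55, 8a1b, c424, f54c}.
That is 8 commits.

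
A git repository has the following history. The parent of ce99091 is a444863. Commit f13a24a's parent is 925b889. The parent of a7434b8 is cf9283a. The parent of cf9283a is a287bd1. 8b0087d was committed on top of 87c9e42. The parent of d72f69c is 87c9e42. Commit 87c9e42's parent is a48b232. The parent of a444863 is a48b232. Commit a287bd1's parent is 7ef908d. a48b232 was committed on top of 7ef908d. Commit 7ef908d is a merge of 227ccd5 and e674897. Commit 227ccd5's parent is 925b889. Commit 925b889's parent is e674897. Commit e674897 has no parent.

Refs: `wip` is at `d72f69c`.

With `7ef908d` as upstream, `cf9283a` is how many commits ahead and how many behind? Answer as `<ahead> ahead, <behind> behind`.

2 ahead, 0 behind

Reachable from cf9283a: {227ccd5, 7ef908d, 925b889, a287bd1, cf9283a, e674897}.
Reachable from 7ef908d: {227ccd5, 7ef908d, 925b889, e674897}.
Only in cf9283a's history (ahead): {a287bd1, cf9283a} — 2.
Only in 7ef908d's history (behind): {} — 0.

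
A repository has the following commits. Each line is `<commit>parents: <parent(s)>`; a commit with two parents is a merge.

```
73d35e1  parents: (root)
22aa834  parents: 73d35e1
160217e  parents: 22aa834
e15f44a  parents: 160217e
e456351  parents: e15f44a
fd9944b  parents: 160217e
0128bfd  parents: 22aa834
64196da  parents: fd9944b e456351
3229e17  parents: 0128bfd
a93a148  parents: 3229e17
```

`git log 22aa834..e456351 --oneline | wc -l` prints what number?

3

Reachable from e456351: {160217e, 22aa834, 73d35e1, e15f44a, e456351}.
Reachable from 22aa834: {22aa834, 73d35e1}.
In e456351's history but not 22aa834's: {160217e, e15f44a, e456351} — 3 commits.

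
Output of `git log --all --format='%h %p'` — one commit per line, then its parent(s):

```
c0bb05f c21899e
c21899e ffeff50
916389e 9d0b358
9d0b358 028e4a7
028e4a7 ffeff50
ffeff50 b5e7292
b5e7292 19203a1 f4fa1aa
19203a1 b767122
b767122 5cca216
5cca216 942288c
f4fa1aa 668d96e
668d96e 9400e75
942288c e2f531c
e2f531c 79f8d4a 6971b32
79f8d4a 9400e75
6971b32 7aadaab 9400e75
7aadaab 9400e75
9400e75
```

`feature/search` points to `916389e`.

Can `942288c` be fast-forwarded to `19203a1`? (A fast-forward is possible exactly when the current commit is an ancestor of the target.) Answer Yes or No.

A fast-forward from 942288c to 19203a1 is possible iff 942288c is an ancestor of 19203a1.
Ancestors of 19203a1: {19203a1, 5cca216, 6971b32, 79f8d4a, 7aadaab, 9400e75, 942288c, b767122, e2f531c}.
942288c is among them, so fast-forward is possible.

Yes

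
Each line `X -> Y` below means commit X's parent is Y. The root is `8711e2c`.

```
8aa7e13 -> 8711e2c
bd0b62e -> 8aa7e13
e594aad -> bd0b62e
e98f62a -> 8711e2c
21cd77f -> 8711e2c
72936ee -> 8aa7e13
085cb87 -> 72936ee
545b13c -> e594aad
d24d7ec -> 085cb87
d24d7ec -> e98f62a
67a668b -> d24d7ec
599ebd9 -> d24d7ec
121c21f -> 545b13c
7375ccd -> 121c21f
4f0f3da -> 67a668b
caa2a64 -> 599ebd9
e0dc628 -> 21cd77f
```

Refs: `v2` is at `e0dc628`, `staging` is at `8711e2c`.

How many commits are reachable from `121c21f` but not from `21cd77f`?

5

Reachable from 121c21f: {121c21f, 545b13c, 8711e2c, 8aa7e13, bd0b62e, e594aad}.
Reachable from 21cd77f: {21cd77f, 8711e2c}.
In 121c21f's history but not 21cd77f's: {121c21f, 545b13c, 8aa7e13, bd0b62e, e594aad} — 5 commits.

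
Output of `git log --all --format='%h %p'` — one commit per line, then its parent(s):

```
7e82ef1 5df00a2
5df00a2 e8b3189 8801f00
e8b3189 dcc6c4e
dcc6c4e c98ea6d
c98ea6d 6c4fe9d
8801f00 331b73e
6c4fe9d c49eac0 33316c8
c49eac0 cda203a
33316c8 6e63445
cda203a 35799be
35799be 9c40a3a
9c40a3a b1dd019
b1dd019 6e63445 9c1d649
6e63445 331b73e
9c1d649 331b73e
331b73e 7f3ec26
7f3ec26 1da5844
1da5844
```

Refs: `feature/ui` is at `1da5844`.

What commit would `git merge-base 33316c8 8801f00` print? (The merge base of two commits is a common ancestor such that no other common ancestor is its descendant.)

331b73e

Ancestors of 33316c8: {1da5844, 331b73e, 33316c8, 6e63445, 7f3ec26}.
Ancestors of 8801f00: {1da5844, 331b73e, 7f3ec26, 8801f00}.
Common ancestors: {1da5844, 331b73e, 7f3ec26}.
Among these, 331b73e is not an ancestor of any other common ancestor — it is the merge base.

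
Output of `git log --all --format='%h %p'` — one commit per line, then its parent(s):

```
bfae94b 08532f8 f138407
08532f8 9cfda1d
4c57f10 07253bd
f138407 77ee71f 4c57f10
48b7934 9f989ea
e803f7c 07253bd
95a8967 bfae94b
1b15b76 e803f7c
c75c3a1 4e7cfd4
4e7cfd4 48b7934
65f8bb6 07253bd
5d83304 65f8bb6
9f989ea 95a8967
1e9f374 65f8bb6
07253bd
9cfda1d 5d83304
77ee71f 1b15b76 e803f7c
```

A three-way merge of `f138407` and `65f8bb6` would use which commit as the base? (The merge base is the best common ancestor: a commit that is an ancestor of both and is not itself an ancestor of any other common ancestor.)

07253bd

Ancestors of f138407: {07253bd, 1b15b76, 4c57f10, 77ee71f, e803f7c, f138407}.
Ancestors of 65f8bb6: {07253bd, 65f8bb6}.
Common ancestors: {07253bd}.
The only common ancestor is 07253bd, so it is the merge base.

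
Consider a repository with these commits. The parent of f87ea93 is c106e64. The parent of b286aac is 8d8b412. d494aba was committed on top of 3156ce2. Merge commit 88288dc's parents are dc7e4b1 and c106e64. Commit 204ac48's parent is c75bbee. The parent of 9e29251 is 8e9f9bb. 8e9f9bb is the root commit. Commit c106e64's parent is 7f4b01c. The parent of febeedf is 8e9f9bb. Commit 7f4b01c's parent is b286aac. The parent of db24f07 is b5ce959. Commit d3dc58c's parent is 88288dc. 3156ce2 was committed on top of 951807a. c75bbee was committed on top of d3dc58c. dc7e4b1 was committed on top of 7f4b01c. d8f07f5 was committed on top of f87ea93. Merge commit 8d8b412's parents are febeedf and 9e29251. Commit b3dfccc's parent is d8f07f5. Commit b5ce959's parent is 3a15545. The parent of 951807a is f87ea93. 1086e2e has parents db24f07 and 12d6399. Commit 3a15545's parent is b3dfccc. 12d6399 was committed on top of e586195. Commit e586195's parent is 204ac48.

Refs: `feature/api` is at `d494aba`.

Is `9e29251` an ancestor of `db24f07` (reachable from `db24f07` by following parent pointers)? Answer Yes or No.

Yes

Ancestors of db24f07 (commits reachable by following parents): {3a15545, 7f4b01c, 8d8b412, 8e9f9bb, 9e29251, b286aac, b3dfccc, b5ce959, c106e64, d8f07f5, db24f07, f87ea93, febeedf}.
9e29251 is in that set, so it is an ancestor of db24f07.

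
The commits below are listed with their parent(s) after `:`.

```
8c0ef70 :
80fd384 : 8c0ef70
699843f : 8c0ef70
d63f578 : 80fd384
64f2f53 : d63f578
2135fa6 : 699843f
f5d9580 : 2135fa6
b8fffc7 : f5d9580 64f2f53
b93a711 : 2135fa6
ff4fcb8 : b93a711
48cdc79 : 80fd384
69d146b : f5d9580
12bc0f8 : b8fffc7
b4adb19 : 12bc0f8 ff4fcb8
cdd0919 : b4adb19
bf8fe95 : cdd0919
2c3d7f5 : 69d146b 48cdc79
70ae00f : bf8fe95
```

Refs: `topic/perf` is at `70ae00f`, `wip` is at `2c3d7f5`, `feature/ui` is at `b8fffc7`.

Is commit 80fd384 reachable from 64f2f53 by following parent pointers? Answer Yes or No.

Yes

Ancestors of 64f2f53 (commits reachable by following parents): {64f2f53, 80fd384, 8c0ef70, d63f578}.
80fd384 is in that set, so it is an ancestor of 64f2f53.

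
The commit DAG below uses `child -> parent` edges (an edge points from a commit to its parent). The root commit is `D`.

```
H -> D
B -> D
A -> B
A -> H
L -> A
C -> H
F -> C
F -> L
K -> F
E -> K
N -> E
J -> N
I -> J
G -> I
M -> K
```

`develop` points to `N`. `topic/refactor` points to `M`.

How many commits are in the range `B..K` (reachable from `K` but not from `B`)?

Reachable from K: {A, B, C, D, F, H, K, L}.
Reachable from B: {B, D}.
In K's history but not B's: {A, C, F, H, K, L} — 6 commits.

6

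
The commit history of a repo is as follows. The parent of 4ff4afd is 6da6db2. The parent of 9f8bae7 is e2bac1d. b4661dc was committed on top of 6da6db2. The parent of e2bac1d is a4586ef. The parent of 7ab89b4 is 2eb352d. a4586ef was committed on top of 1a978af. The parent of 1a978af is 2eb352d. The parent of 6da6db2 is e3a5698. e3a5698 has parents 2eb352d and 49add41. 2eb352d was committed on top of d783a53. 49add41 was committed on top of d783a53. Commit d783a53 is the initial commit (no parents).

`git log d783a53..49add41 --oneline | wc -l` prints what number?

1

Reachable from 49add41: {49add41, d783a53}.
Reachable from d783a53: {d783a53}.
In 49add41's history but not d783a53's: {49add41} — 1 commit.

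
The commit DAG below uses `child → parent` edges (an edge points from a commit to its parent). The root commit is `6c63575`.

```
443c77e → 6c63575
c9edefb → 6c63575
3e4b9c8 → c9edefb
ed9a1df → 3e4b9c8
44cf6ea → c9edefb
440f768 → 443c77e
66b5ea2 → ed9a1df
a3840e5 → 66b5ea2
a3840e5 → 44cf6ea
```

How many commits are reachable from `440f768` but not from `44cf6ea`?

2

Reachable from 440f768: {440f768, 443c77e, 6c63575}.
Reachable from 44cf6ea: {44cf6ea, 6c63575, c9edefb}.
In 440f768's history but not 44cf6ea's: {440f768, 443c77e} — 2 commits.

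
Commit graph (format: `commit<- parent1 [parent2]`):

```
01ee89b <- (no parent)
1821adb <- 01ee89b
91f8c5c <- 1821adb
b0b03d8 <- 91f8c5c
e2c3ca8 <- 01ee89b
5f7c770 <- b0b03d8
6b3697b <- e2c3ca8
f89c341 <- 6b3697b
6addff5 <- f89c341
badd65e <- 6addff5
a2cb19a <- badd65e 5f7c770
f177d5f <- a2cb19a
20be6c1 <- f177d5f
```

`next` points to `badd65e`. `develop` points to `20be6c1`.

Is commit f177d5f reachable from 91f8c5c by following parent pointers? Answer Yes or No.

Ancestors of 91f8c5c: {01ee89b, 1821adb, 91f8c5c}.
f177d5f is not in that set, so it is not an ancestor of 91f8c5c.

No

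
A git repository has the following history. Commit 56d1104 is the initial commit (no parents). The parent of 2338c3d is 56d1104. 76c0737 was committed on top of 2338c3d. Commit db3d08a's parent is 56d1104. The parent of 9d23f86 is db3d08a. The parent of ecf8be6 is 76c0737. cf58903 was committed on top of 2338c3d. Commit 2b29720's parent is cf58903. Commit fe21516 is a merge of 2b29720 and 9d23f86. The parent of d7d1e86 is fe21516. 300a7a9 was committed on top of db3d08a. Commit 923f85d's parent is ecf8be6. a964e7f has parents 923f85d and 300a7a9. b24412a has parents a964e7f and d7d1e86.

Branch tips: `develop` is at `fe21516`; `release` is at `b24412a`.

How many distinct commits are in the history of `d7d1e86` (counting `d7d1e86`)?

Walking parent pointers from d7d1e86: reachable set = {2338c3d, 2b29720, 56d1104, 9d23f86, cf58903, d7d1e86, db3d08a, fe21516}.
That is 8 commits.

8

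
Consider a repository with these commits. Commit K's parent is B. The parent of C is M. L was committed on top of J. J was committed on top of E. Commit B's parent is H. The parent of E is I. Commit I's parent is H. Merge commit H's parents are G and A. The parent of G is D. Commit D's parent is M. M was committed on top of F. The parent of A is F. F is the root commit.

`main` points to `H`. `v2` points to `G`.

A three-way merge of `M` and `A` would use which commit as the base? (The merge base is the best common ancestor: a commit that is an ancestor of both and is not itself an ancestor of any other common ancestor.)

F

Ancestors of M: {F, M}.
Ancestors of A: {A, F}.
Common ancestors: {F}.
The only common ancestor is F, so it is the merge base.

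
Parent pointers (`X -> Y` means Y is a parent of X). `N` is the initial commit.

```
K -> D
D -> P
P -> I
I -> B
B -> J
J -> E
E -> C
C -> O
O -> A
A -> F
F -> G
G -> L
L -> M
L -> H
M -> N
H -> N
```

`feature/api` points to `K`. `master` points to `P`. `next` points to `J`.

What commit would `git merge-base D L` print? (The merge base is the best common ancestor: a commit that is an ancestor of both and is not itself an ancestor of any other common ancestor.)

Ancestors of D: {A, B, C, D, E, F, G, H, I, J, L, M, N, O, P}.
Ancestors of L: {H, L, M, N}.
Common ancestors: {H, L, M, N}.
Among these, L is not an ancestor of any other common ancestor — it is the merge base.

L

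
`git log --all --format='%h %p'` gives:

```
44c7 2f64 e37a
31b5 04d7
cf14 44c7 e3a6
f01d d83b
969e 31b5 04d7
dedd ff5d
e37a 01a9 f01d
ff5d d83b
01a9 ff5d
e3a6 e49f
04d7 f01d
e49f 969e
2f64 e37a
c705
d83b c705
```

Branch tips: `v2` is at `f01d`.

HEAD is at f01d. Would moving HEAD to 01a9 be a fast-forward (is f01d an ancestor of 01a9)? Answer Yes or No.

A fast-forward from f01d to 01a9 is possible iff f01d is an ancestor of 01a9.
Ancestors of 01a9: {01a9, c705, d83b, ff5d}.
f01d is not among them, so fast-forward is not possible.

No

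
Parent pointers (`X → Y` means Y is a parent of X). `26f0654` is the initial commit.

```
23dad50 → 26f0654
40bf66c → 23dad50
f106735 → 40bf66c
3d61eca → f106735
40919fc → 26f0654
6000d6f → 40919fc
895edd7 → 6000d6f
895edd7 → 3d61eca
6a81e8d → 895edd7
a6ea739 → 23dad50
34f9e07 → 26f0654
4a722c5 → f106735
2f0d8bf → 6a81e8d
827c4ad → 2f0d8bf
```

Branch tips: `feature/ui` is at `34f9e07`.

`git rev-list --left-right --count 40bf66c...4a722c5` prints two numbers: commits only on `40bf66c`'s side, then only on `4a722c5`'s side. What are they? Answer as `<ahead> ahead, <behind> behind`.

0 ahead, 2 behind

Reachable from 40bf66c: {23dad50, 26f0654, 40bf66c}.
Reachable from 4a722c5: {23dad50, 26f0654, 40bf66c, 4a722c5, f106735}.
Only in 40bf66c's history (ahead): {} — 0.
Only in 4a722c5's history (behind): {4a722c5, f106735} — 2.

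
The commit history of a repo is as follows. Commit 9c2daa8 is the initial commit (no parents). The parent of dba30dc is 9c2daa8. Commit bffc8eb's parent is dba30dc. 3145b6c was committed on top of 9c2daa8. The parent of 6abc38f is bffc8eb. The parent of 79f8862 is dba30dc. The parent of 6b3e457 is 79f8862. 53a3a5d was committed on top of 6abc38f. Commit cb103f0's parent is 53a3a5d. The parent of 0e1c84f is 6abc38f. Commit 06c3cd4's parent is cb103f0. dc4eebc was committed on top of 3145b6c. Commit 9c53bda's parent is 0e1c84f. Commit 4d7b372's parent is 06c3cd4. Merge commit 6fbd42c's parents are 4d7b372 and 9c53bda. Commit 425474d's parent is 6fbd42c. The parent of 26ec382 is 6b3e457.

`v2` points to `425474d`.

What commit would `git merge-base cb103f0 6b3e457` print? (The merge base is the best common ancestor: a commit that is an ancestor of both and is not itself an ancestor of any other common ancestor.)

Ancestors of cb103f0: {53a3a5d, 6abc38f, 9c2daa8, bffc8eb, cb103f0, dba30dc}.
Ancestors of 6b3e457: {6b3e457, 79f8862, 9c2daa8, dba30dc}.
Common ancestors: {9c2daa8, dba30dc}.
Among these, dba30dc is not an ancestor of any other common ancestor — it is the merge base.

dba30dc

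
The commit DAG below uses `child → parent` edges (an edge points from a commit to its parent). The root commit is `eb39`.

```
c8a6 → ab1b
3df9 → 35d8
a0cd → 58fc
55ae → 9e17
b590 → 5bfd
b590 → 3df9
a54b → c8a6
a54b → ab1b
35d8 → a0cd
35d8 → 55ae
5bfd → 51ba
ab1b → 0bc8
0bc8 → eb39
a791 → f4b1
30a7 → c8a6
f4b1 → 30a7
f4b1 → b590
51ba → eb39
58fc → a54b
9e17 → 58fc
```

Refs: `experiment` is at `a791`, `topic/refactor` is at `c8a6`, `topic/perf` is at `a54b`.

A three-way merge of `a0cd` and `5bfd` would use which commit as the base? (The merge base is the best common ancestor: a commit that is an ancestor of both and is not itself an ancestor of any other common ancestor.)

Ancestors of a0cd: {0bc8, 58fc, a0cd, a54b, ab1b, c8a6, eb39}.
Ancestors of 5bfd: {51ba, 5bfd, eb39}.
Common ancestors: {eb39}.
The only common ancestor is eb39, so it is the merge base.

eb39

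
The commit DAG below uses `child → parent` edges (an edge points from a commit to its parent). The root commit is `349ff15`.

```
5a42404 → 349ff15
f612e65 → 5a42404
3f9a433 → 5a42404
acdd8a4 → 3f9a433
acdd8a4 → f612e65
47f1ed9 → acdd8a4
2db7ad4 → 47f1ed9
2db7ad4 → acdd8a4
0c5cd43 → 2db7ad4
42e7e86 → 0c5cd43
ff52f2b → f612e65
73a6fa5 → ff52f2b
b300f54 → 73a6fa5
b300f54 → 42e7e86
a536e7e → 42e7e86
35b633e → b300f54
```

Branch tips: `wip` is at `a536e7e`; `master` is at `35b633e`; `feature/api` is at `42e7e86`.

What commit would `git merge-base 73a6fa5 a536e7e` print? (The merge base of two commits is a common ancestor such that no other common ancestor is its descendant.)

f612e65

Ancestors of 73a6fa5: {349ff15, 5a42404, 73a6fa5, f612e65, ff52f2b}.
Ancestors of a536e7e: {0c5cd43, 2db7ad4, 349ff15, 3f9a433, 42e7e86, 47f1ed9, 5a42404, a536e7e, acdd8a4, f612e65}.
Common ancestors: {349ff15, 5a42404, f612e65}.
Among these, f612e65 is not an ancestor of any other common ancestor — it is the merge base.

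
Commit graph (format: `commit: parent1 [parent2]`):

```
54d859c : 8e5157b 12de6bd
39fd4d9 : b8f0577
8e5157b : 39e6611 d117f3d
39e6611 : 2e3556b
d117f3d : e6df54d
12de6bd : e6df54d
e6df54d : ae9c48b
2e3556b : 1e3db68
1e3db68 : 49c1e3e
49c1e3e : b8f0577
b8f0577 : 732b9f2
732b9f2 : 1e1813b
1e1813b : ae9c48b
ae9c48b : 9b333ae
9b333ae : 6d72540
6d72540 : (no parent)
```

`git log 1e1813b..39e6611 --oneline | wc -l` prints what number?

6

Reachable from 39e6611: {1e1813b, 1e3db68, 2e3556b, 39e6611, 49c1e3e, 6d72540, 732b9f2, 9b333ae, ae9c48b, b8f0577}.
Reachable from 1e1813b: {1e1813b, 6d72540, 9b333ae, ae9c48b}.
In 39e6611's history but not 1e1813b's: {1e3db68, 2e3556b, 39e6611, 49c1e3e, 732b9f2, b8f0577} — 6 commits.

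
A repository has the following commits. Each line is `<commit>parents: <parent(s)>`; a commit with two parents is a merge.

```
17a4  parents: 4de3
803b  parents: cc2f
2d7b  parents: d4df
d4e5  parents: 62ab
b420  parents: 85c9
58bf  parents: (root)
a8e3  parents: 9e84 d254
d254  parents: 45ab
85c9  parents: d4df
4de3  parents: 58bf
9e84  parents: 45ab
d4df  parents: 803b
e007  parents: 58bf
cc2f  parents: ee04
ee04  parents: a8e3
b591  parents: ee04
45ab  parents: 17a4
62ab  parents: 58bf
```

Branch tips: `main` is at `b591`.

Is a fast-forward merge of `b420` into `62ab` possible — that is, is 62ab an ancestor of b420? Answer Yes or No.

A fast-forward from 62ab to b420 is possible iff 62ab is an ancestor of b420.
Ancestors of b420: {17a4, 45ab, 4de3, 58bf, 803b, 85c9, 9e84, a8e3, b420, cc2f, d254, d4df, ee04}.
62ab is not among them, so fast-forward is not possible.

No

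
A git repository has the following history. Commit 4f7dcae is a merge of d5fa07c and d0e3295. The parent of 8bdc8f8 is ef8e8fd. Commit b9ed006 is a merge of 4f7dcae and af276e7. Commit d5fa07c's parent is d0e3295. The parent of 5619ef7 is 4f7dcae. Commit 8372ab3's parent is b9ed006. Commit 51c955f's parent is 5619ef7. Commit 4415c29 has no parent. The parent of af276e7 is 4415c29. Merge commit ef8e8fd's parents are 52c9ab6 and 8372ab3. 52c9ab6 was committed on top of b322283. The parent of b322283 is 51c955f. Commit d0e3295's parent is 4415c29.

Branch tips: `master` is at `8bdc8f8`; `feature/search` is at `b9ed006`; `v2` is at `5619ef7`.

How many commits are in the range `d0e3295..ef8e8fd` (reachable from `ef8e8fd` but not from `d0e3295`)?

10

Reachable from ef8e8fd: {4415c29, 4f7dcae, 51c955f, 52c9ab6, 5619ef7, 8372ab3, af276e7, b322283, b9ed006, d0e3295, d5fa07c, ef8e8fd}.
Reachable from d0e3295: {4415c29, d0e3295}.
In ef8e8fd's history but not d0e3295's: {4f7dcae, 51c955f, 52c9ab6, 5619ef7, 8372ab3, af276e7, b322283, b9ed006, d5fa07c, ef8e8fd} — 10 commits.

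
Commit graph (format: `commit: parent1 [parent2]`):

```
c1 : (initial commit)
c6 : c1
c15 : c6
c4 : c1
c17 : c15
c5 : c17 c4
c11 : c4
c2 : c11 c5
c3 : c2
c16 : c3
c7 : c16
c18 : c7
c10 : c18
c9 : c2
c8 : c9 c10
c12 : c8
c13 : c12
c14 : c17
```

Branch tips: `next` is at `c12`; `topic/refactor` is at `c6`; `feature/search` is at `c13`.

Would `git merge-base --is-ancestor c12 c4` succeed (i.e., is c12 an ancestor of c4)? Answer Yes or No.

Ancestors of c4: {c1, c4}.
c12 is not in that set, so it is not an ancestor of c4.

No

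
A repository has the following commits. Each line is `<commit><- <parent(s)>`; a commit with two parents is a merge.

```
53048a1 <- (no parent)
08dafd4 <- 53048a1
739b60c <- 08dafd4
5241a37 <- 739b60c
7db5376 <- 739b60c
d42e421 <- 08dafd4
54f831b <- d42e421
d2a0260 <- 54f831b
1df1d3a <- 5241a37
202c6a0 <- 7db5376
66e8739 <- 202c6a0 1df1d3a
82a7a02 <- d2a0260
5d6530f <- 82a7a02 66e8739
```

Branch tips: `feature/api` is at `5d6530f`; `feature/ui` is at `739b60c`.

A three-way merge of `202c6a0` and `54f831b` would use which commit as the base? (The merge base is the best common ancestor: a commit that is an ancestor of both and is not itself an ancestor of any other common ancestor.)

08dafd4

Ancestors of 202c6a0: {08dafd4, 202c6a0, 53048a1, 739b60c, 7db5376}.
Ancestors of 54f831b: {08dafd4, 53048a1, 54f831b, d42e421}.
Common ancestors: {08dafd4, 53048a1}.
Among these, 08dafd4 is not an ancestor of any other common ancestor — it is the merge base.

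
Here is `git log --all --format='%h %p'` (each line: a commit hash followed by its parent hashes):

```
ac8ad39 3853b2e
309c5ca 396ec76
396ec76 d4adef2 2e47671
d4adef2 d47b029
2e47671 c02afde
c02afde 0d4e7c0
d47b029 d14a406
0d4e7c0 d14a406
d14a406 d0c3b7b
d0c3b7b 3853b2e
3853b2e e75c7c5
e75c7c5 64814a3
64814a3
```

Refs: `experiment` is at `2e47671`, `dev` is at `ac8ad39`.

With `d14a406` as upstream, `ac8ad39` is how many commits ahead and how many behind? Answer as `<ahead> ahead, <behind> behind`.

1 ahead, 2 behind

Reachable from ac8ad39: {3853b2e, 64814a3, ac8ad39, e75c7c5}.
Reachable from d14a406: {3853b2e, 64814a3, d0c3b7b, d14a406, e75c7c5}.
Only in ac8ad39's history (ahead): {ac8ad39} — 1.
Only in d14a406's history (behind): {d0c3b7b, d14a406} — 2.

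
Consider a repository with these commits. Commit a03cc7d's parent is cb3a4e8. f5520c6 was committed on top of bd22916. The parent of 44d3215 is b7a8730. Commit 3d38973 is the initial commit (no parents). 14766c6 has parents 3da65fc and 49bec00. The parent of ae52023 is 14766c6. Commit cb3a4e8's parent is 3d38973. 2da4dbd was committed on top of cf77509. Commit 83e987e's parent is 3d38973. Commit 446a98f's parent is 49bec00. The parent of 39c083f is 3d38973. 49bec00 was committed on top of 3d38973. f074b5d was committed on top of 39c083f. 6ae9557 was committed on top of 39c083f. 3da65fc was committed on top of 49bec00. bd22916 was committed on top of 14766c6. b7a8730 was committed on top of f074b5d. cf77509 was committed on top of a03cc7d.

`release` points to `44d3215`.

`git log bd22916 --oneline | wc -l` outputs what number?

5

Walking parent pointers from bd22916: reachable set = {14766c6, 3d38973, 3da65fc, 49bec00, bd22916}.
That is 5 commits.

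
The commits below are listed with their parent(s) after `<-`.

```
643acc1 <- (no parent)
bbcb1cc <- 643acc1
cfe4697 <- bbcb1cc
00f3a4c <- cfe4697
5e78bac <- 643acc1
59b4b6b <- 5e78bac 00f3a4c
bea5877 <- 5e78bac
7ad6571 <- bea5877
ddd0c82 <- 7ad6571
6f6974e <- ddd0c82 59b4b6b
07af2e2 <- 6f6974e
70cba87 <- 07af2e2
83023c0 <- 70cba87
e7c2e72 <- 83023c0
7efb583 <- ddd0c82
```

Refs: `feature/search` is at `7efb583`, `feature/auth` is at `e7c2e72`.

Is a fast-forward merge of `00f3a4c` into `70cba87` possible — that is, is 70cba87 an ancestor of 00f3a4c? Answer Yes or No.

A fast-forward from 70cba87 to 00f3a4c is possible iff 70cba87 is an ancestor of 00f3a4c.
Ancestors of 00f3a4c: {00f3a4c, 643acc1, bbcb1cc, cfe4697}.
70cba87 is not among them, so fast-forward is not possible.

No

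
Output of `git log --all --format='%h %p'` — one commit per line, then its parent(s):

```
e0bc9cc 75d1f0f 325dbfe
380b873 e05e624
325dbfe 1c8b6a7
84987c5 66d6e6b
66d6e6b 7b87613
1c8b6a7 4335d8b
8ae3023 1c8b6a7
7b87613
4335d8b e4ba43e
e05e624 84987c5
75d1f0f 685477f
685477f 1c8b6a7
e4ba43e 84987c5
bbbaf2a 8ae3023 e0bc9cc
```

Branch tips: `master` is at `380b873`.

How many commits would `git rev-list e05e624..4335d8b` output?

2

Reachable from 4335d8b: {4335d8b, 66d6e6b, 7b87613, 84987c5, e4ba43e}.
Reachable from e05e624: {66d6e6b, 7b87613, 84987c5, e05e624}.
In 4335d8b's history but not e05e624's: {4335d8b, e4ba43e} — 2 commits.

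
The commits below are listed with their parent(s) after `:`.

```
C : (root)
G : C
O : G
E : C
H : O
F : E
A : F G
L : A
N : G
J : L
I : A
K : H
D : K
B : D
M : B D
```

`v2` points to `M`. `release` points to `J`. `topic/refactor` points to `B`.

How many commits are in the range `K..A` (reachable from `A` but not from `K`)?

3

Reachable from A: {A, C, E, F, G}.
Reachable from K: {C, G, H, K, O}.
In A's history but not K's: {A, E, F} — 3 commits.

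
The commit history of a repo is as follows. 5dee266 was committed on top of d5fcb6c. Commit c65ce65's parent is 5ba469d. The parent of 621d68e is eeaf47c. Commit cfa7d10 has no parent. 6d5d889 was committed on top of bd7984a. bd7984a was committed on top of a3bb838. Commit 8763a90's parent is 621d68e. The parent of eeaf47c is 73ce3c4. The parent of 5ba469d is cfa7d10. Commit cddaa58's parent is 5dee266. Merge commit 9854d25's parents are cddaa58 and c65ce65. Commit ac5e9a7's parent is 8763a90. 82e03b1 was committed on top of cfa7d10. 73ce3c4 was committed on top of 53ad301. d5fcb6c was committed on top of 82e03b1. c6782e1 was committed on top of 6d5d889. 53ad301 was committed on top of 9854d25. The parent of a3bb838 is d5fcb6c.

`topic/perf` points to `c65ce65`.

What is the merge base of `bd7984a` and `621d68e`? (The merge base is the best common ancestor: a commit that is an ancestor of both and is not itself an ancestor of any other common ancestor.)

Ancestors of bd7984a: {82e03b1, a3bb838, bd7984a, cfa7d10, d5fcb6c}.
Ancestors of 621d68e: {53ad301, 5ba469d, 5dee266, 621d68e, 73ce3c4, 82e03b1, 9854d25, c65ce65, cddaa58, cfa7d10, d5fcb6c, eeaf47c}.
Common ancestors: {82e03b1, cfa7d10, d5fcb6c}.
Among these, d5fcb6c is not an ancestor of any other common ancestor — it is the merge base.

d5fcb6c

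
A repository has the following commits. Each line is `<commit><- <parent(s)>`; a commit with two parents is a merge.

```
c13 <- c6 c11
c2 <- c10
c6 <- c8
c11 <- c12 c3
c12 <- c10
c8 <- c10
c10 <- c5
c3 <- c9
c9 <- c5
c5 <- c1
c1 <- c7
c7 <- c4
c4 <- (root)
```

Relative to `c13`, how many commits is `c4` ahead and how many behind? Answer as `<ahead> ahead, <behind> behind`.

Reachable from c4: {c4}.
Reachable from c13: {c1, c10, c11, c12, c13, c3, c4, c5, c6, c7, c8, c9}.
Only in c4's history (ahead): {} — 0.
Only in c13's history (behind): {c1, c10, c11, c12, c13, c3, c5, c6, c7, c8, c9} — 11.

0 ahead, 11 behind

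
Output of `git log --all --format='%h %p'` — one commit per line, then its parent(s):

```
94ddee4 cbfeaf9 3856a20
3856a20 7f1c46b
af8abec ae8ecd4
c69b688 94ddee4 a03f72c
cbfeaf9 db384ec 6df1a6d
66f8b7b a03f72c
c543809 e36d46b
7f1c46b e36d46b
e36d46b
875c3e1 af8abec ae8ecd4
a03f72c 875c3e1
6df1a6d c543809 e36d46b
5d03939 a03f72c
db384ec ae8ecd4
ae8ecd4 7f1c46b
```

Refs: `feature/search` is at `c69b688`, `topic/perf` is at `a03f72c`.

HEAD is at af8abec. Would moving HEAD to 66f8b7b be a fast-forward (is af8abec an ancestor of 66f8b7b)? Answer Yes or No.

Yes

A fast-forward from af8abec to 66f8b7b is possible iff af8abec is an ancestor of 66f8b7b.
Ancestors of 66f8b7b: {66f8b7b, 7f1c46b, 875c3e1, a03f72c, ae8ecd4, af8abec, e36d46b}.
af8abec is among them, so fast-forward is possible.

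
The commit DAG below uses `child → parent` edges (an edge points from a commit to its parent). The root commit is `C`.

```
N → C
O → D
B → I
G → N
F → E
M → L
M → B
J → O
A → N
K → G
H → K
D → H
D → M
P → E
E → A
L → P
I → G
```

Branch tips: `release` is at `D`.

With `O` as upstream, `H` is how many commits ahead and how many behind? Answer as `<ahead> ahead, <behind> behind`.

Reachable from H: {C, G, H, K, N}.
Reachable from O: {A, B, C, D, E, G, H, I, K, L, M, N, O, P}.
Only in H's history (ahead): {} — 0.
Only in O's history (behind): {A, B, D, E, I, L, M, O, P} — 9.

0 ahead, 9 behind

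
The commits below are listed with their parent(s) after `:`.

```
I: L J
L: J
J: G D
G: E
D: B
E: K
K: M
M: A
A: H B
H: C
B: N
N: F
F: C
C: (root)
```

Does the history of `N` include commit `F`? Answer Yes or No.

Ancestors of N (commits reachable by following parents): {C, F, N}.
F is in that set, so it is an ancestor of N.

Yes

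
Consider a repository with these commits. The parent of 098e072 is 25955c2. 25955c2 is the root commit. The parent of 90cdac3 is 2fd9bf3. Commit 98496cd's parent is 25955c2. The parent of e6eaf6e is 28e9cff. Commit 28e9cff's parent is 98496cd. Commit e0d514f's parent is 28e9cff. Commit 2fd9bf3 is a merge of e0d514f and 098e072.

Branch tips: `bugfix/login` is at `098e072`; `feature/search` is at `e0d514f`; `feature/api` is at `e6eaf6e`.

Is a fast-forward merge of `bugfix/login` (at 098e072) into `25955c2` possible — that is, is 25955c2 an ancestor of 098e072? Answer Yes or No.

Yes

A fast-forward from 25955c2 to 098e072 is possible iff 25955c2 is an ancestor of 098e072.
Ancestors of 098e072: {098e072, 25955c2}.
25955c2 is among them, so fast-forward is possible.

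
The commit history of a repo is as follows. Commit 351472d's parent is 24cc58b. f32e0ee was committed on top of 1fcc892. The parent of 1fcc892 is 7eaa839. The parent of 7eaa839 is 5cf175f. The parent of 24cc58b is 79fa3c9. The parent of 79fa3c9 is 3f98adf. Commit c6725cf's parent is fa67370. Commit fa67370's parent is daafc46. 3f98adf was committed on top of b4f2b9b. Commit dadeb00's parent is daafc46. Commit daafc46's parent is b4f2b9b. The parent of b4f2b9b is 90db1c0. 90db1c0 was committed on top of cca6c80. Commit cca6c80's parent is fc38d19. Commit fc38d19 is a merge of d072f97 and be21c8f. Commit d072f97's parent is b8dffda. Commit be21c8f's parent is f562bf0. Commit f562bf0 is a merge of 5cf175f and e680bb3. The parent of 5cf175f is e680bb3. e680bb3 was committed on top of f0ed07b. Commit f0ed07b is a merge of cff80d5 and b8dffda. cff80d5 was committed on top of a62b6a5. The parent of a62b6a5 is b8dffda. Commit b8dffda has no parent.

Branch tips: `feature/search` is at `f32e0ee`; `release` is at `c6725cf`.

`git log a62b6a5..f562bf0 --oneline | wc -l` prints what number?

Reachable from f562bf0: {5cf175f, a62b6a5, b8dffda, cff80d5, e680bb3, f0ed07b, f562bf0}.
Reachable from a62b6a5: {a62b6a5, b8dffda}.
In f562bf0's history but not a62b6a5's: {5cf175f, cff80d5, e680bb3, f0ed07b, f562bf0} — 5 commits.

5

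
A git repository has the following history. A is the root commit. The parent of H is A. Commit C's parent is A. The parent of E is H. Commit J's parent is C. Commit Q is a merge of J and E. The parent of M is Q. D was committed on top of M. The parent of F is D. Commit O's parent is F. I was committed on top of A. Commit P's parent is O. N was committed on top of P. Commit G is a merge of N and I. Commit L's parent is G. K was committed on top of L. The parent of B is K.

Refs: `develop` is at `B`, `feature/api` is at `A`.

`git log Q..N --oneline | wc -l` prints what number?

Reachable from N: {A, C, D, E, F, H, J, M, N, O, P, Q}.
Reachable from Q: {A, C, E, H, J, Q}.
In N's history but not Q's: {D, F, M, N, O, P} — 6 commits.

6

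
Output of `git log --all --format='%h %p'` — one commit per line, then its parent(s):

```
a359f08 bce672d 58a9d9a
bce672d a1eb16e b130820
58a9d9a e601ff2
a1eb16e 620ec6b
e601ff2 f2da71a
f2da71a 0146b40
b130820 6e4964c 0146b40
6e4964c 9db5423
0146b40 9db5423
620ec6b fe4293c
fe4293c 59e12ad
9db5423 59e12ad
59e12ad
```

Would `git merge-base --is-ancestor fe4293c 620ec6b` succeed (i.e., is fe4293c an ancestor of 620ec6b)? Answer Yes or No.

Ancestors of 620ec6b (commits reachable by following parents): {59e12ad, 620ec6b, fe4293c}.
fe4293c is in that set, so it is an ancestor of 620ec6b.

Yes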